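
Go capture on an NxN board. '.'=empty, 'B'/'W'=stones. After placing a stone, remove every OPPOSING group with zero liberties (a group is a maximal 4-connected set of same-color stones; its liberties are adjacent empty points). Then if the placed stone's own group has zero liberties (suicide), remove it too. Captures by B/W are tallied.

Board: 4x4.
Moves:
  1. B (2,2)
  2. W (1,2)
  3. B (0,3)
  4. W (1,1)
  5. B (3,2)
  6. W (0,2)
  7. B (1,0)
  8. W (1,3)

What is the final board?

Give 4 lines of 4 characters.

Answer: ..W.
BWWW
..B.
..B.

Derivation:
Move 1: B@(2,2) -> caps B=0 W=0
Move 2: W@(1,2) -> caps B=0 W=0
Move 3: B@(0,3) -> caps B=0 W=0
Move 4: W@(1,1) -> caps B=0 W=0
Move 5: B@(3,2) -> caps B=0 W=0
Move 6: W@(0,2) -> caps B=0 W=0
Move 7: B@(1,0) -> caps B=0 W=0
Move 8: W@(1,3) -> caps B=0 W=1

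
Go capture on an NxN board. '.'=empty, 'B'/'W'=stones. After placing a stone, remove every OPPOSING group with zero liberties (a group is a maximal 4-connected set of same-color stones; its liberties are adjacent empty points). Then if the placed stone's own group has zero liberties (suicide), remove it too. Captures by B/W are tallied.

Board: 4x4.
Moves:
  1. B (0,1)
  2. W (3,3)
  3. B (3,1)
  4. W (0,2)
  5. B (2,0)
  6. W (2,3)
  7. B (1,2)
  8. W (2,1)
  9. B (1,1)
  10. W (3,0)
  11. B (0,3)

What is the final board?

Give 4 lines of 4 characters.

Move 1: B@(0,1) -> caps B=0 W=0
Move 2: W@(3,3) -> caps B=0 W=0
Move 3: B@(3,1) -> caps B=0 W=0
Move 4: W@(0,2) -> caps B=0 W=0
Move 5: B@(2,0) -> caps B=0 W=0
Move 6: W@(2,3) -> caps B=0 W=0
Move 7: B@(1,2) -> caps B=0 W=0
Move 8: W@(2,1) -> caps B=0 W=0
Move 9: B@(1,1) -> caps B=0 W=0
Move 10: W@(3,0) -> caps B=0 W=0
Move 11: B@(0,3) -> caps B=1 W=0

Answer: .B.B
.BB.
BW.W
.B.W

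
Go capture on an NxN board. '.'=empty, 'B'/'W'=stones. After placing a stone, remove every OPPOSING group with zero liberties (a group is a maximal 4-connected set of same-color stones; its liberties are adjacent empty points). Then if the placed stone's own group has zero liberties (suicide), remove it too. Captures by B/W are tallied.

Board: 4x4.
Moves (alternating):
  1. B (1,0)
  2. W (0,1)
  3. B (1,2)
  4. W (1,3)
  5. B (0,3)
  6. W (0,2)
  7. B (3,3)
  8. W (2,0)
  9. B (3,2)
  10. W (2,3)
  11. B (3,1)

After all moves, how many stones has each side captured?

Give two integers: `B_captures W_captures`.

Move 1: B@(1,0) -> caps B=0 W=0
Move 2: W@(0,1) -> caps B=0 W=0
Move 3: B@(1,2) -> caps B=0 W=0
Move 4: W@(1,3) -> caps B=0 W=0
Move 5: B@(0,3) -> caps B=0 W=0
Move 6: W@(0,2) -> caps B=0 W=1
Move 7: B@(3,3) -> caps B=0 W=1
Move 8: W@(2,0) -> caps B=0 W=1
Move 9: B@(3,2) -> caps B=0 W=1
Move 10: W@(2,3) -> caps B=0 W=1
Move 11: B@(3,1) -> caps B=0 W=1

Answer: 0 1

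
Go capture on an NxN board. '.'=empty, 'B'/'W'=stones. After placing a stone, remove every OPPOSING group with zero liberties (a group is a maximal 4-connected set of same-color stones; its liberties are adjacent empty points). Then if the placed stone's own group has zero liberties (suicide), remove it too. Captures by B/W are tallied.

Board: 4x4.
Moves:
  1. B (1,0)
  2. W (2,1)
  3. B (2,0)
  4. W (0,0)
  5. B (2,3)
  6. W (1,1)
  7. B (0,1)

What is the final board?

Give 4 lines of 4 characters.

Move 1: B@(1,0) -> caps B=0 W=0
Move 2: W@(2,1) -> caps B=0 W=0
Move 3: B@(2,0) -> caps B=0 W=0
Move 4: W@(0,0) -> caps B=0 W=0
Move 5: B@(2,3) -> caps B=0 W=0
Move 6: W@(1,1) -> caps B=0 W=0
Move 7: B@(0,1) -> caps B=1 W=0

Answer: .B..
BW..
BW.B
....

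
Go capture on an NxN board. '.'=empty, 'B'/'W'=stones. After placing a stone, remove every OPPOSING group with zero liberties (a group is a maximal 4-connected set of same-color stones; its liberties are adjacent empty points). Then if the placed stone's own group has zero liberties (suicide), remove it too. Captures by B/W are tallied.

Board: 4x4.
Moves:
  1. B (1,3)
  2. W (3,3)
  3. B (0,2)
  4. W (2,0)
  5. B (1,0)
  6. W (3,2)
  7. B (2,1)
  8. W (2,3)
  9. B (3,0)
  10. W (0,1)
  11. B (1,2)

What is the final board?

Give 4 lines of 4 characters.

Answer: .WB.
B.BB
.B.W
B.WW

Derivation:
Move 1: B@(1,3) -> caps B=0 W=0
Move 2: W@(3,3) -> caps B=0 W=0
Move 3: B@(0,2) -> caps B=0 W=0
Move 4: W@(2,0) -> caps B=0 W=0
Move 5: B@(1,0) -> caps B=0 W=0
Move 6: W@(3,2) -> caps B=0 W=0
Move 7: B@(2,1) -> caps B=0 W=0
Move 8: W@(2,3) -> caps B=0 W=0
Move 9: B@(3,0) -> caps B=1 W=0
Move 10: W@(0,1) -> caps B=1 W=0
Move 11: B@(1,2) -> caps B=1 W=0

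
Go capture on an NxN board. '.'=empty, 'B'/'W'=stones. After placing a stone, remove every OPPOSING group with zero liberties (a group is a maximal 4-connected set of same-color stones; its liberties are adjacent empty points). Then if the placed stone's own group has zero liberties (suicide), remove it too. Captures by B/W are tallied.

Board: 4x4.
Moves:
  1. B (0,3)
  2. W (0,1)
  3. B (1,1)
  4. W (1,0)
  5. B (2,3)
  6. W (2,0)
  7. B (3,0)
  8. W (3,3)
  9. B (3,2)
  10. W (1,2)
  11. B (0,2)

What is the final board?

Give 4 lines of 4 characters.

Move 1: B@(0,3) -> caps B=0 W=0
Move 2: W@(0,1) -> caps B=0 W=0
Move 3: B@(1,1) -> caps B=0 W=0
Move 4: W@(1,0) -> caps B=0 W=0
Move 5: B@(2,3) -> caps B=0 W=0
Move 6: W@(2,0) -> caps B=0 W=0
Move 7: B@(3,0) -> caps B=0 W=0
Move 8: W@(3,3) -> caps B=0 W=0
Move 9: B@(3,2) -> caps B=1 W=0
Move 10: W@(1,2) -> caps B=1 W=0
Move 11: B@(0,2) -> caps B=1 W=0

Answer: .WBB
WBW.
W..B
B.B.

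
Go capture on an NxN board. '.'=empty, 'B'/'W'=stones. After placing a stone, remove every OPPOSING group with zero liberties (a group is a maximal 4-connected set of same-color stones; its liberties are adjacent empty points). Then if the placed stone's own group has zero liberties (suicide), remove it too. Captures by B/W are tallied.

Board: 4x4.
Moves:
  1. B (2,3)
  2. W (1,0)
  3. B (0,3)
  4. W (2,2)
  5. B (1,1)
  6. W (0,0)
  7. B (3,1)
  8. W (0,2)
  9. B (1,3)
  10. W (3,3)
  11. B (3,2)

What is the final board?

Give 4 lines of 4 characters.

Answer: W.WB
WB.B
..WB
.BB.

Derivation:
Move 1: B@(2,3) -> caps B=0 W=0
Move 2: W@(1,0) -> caps B=0 W=0
Move 3: B@(0,3) -> caps B=0 W=0
Move 4: W@(2,2) -> caps B=0 W=0
Move 5: B@(1,1) -> caps B=0 W=0
Move 6: W@(0,0) -> caps B=0 W=0
Move 7: B@(3,1) -> caps B=0 W=0
Move 8: W@(0,2) -> caps B=0 W=0
Move 9: B@(1,3) -> caps B=0 W=0
Move 10: W@(3,3) -> caps B=0 W=0
Move 11: B@(3,2) -> caps B=1 W=0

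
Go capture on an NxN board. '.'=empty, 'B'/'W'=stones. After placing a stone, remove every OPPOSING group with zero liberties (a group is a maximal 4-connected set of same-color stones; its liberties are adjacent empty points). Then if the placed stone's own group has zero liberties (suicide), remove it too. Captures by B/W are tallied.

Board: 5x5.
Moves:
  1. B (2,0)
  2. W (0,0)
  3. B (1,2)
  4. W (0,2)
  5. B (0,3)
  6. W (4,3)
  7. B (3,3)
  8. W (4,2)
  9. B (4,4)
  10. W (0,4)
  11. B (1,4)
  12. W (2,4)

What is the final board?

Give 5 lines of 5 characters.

Answer: W.WB.
..B.B
B...W
...B.
..WWB

Derivation:
Move 1: B@(2,0) -> caps B=0 W=0
Move 2: W@(0,0) -> caps B=0 W=0
Move 3: B@(1,2) -> caps B=0 W=0
Move 4: W@(0,2) -> caps B=0 W=0
Move 5: B@(0,3) -> caps B=0 W=0
Move 6: W@(4,3) -> caps B=0 W=0
Move 7: B@(3,3) -> caps B=0 W=0
Move 8: W@(4,2) -> caps B=0 W=0
Move 9: B@(4,4) -> caps B=0 W=0
Move 10: W@(0,4) -> caps B=0 W=0
Move 11: B@(1,4) -> caps B=1 W=0
Move 12: W@(2,4) -> caps B=1 W=0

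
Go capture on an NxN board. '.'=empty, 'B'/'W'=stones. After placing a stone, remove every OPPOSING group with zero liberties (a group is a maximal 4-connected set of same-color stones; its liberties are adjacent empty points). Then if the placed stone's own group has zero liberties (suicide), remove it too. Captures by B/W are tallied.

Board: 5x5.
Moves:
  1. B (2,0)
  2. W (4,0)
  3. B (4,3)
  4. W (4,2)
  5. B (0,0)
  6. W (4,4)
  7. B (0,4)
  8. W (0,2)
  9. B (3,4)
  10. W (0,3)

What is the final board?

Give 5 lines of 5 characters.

Answer: B.WWB
.....
B....
....B
W.WB.

Derivation:
Move 1: B@(2,0) -> caps B=0 W=0
Move 2: W@(4,0) -> caps B=0 W=0
Move 3: B@(4,3) -> caps B=0 W=0
Move 4: W@(4,2) -> caps B=0 W=0
Move 5: B@(0,0) -> caps B=0 W=0
Move 6: W@(4,4) -> caps B=0 W=0
Move 7: B@(0,4) -> caps B=0 W=0
Move 8: W@(0,2) -> caps B=0 W=0
Move 9: B@(3,4) -> caps B=1 W=0
Move 10: W@(0,3) -> caps B=1 W=0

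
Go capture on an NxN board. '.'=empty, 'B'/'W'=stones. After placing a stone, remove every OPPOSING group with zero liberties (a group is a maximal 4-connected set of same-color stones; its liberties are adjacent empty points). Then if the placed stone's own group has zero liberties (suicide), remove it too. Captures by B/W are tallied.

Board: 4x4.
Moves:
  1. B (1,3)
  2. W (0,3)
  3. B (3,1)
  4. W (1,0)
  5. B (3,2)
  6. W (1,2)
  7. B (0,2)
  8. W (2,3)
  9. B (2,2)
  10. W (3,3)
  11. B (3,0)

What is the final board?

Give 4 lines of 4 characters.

Move 1: B@(1,3) -> caps B=0 W=0
Move 2: W@(0,3) -> caps B=0 W=0
Move 3: B@(3,1) -> caps B=0 W=0
Move 4: W@(1,0) -> caps B=0 W=0
Move 5: B@(3,2) -> caps B=0 W=0
Move 6: W@(1,2) -> caps B=0 W=0
Move 7: B@(0,2) -> caps B=1 W=0
Move 8: W@(2,3) -> caps B=1 W=0
Move 9: B@(2,2) -> caps B=1 W=0
Move 10: W@(3,3) -> caps B=1 W=0
Move 11: B@(3,0) -> caps B=1 W=0

Answer: ..B.
W.WB
..B.
BBB.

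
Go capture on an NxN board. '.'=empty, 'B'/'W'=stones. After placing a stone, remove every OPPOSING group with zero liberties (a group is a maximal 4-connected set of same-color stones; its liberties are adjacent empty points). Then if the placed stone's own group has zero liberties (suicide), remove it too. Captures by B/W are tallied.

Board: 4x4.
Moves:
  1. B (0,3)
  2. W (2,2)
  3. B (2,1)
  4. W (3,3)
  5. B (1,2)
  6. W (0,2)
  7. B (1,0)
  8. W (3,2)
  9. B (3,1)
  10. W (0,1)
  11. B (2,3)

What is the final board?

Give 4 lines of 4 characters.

Move 1: B@(0,3) -> caps B=0 W=0
Move 2: W@(2,2) -> caps B=0 W=0
Move 3: B@(2,1) -> caps B=0 W=0
Move 4: W@(3,3) -> caps B=0 W=0
Move 5: B@(1,2) -> caps B=0 W=0
Move 6: W@(0,2) -> caps B=0 W=0
Move 7: B@(1,0) -> caps B=0 W=0
Move 8: W@(3,2) -> caps B=0 W=0
Move 9: B@(3,1) -> caps B=0 W=0
Move 10: W@(0,1) -> caps B=0 W=0
Move 11: B@(2,3) -> caps B=3 W=0

Answer: .WWB
B.B.
.B.B
.B..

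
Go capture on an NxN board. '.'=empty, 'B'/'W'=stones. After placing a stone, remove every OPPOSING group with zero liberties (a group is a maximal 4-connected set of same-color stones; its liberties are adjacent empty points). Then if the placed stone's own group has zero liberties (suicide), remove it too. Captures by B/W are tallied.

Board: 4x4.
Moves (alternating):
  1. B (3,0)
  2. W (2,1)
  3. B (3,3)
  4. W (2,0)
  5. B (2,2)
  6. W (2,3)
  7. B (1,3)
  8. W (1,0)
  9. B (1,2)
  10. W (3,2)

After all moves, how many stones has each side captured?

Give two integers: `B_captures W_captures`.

Move 1: B@(3,0) -> caps B=0 W=0
Move 2: W@(2,1) -> caps B=0 W=0
Move 3: B@(3,3) -> caps B=0 W=0
Move 4: W@(2,0) -> caps B=0 W=0
Move 5: B@(2,2) -> caps B=0 W=0
Move 6: W@(2,3) -> caps B=0 W=0
Move 7: B@(1,3) -> caps B=1 W=0
Move 8: W@(1,0) -> caps B=1 W=0
Move 9: B@(1,2) -> caps B=1 W=0
Move 10: W@(3,2) -> caps B=1 W=0

Answer: 1 0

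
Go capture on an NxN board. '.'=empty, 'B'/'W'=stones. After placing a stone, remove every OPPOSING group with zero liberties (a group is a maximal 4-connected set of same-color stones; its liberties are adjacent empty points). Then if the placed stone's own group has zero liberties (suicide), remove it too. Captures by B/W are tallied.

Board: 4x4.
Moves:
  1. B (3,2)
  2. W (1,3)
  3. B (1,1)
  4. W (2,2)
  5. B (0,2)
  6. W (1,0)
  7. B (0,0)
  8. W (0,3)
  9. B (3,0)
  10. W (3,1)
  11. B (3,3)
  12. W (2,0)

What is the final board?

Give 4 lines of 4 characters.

Move 1: B@(3,2) -> caps B=0 W=0
Move 2: W@(1,3) -> caps B=0 W=0
Move 3: B@(1,1) -> caps B=0 W=0
Move 4: W@(2,2) -> caps B=0 W=0
Move 5: B@(0,2) -> caps B=0 W=0
Move 6: W@(1,0) -> caps B=0 W=0
Move 7: B@(0,0) -> caps B=0 W=0
Move 8: W@(0,3) -> caps B=0 W=0
Move 9: B@(3,0) -> caps B=0 W=0
Move 10: W@(3,1) -> caps B=0 W=0
Move 11: B@(3,3) -> caps B=0 W=0
Move 12: W@(2,0) -> caps B=0 W=1

Answer: B.BW
WB.W
W.W.
.WBB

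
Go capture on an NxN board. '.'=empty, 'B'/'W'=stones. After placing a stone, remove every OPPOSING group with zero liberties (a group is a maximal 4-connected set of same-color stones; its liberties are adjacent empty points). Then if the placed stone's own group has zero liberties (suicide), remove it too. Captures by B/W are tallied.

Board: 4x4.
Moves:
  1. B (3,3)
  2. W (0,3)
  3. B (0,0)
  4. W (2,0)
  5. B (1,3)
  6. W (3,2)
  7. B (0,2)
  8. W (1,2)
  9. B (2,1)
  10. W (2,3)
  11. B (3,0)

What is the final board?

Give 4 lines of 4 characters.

Answer: B.B.
..WB
WB.W
B.W.

Derivation:
Move 1: B@(3,3) -> caps B=0 W=0
Move 2: W@(0,3) -> caps B=0 W=0
Move 3: B@(0,0) -> caps B=0 W=0
Move 4: W@(2,0) -> caps B=0 W=0
Move 5: B@(1,3) -> caps B=0 W=0
Move 6: W@(3,2) -> caps B=0 W=0
Move 7: B@(0,2) -> caps B=1 W=0
Move 8: W@(1,2) -> caps B=1 W=0
Move 9: B@(2,1) -> caps B=1 W=0
Move 10: W@(2,3) -> caps B=1 W=1
Move 11: B@(3,0) -> caps B=1 W=1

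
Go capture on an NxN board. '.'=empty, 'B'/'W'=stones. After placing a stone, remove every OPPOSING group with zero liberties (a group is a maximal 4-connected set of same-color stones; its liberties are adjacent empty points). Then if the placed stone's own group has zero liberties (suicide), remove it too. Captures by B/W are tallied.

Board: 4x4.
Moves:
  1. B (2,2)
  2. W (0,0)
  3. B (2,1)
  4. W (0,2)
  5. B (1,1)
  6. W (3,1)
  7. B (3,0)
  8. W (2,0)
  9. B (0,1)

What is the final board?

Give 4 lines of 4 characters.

Move 1: B@(2,2) -> caps B=0 W=0
Move 2: W@(0,0) -> caps B=0 W=0
Move 3: B@(2,1) -> caps B=0 W=0
Move 4: W@(0,2) -> caps B=0 W=0
Move 5: B@(1,1) -> caps B=0 W=0
Move 6: W@(3,1) -> caps B=0 W=0
Move 7: B@(3,0) -> caps B=0 W=0
Move 8: W@(2,0) -> caps B=0 W=1
Move 9: B@(0,1) -> caps B=0 W=1

Answer: WBW.
.B..
WBB.
.W..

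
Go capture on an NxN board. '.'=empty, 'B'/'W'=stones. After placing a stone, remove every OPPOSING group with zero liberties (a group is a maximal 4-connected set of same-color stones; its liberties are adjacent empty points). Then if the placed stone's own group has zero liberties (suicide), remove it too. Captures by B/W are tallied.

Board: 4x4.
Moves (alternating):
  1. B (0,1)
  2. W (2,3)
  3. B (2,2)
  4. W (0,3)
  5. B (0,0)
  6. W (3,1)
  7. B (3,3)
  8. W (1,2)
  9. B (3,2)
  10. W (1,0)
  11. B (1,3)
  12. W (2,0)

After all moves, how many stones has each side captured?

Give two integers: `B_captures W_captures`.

Move 1: B@(0,1) -> caps B=0 W=0
Move 2: W@(2,3) -> caps B=0 W=0
Move 3: B@(2,2) -> caps B=0 W=0
Move 4: W@(0,3) -> caps B=0 W=0
Move 5: B@(0,0) -> caps B=0 W=0
Move 6: W@(3,1) -> caps B=0 W=0
Move 7: B@(3,3) -> caps B=0 W=0
Move 8: W@(1,2) -> caps B=0 W=0
Move 9: B@(3,2) -> caps B=0 W=0
Move 10: W@(1,0) -> caps B=0 W=0
Move 11: B@(1,3) -> caps B=1 W=0
Move 12: W@(2,0) -> caps B=1 W=0

Answer: 1 0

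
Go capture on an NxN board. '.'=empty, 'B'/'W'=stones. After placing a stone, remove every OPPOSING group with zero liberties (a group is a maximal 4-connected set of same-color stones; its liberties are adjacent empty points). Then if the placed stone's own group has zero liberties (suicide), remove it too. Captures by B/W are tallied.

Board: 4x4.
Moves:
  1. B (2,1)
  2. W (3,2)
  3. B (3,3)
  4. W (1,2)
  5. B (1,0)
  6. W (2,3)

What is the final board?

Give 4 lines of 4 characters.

Move 1: B@(2,1) -> caps B=0 W=0
Move 2: W@(3,2) -> caps B=0 W=0
Move 3: B@(3,3) -> caps B=0 W=0
Move 4: W@(1,2) -> caps B=0 W=0
Move 5: B@(1,0) -> caps B=0 W=0
Move 6: W@(2,3) -> caps B=0 W=1

Answer: ....
B.W.
.B.W
..W.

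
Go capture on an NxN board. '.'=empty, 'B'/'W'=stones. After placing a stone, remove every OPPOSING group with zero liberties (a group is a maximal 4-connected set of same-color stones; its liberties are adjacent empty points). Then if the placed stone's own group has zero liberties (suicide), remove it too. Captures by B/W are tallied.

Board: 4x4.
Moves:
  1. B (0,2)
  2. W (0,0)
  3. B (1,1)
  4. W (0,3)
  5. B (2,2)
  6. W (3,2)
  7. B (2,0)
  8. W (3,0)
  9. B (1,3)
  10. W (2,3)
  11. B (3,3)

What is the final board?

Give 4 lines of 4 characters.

Move 1: B@(0,2) -> caps B=0 W=0
Move 2: W@(0,0) -> caps B=0 W=0
Move 3: B@(1,1) -> caps B=0 W=0
Move 4: W@(0,3) -> caps B=0 W=0
Move 5: B@(2,2) -> caps B=0 W=0
Move 6: W@(3,2) -> caps B=0 W=0
Move 7: B@(2,0) -> caps B=0 W=0
Move 8: W@(3,0) -> caps B=0 W=0
Move 9: B@(1,3) -> caps B=1 W=0
Move 10: W@(2,3) -> caps B=1 W=0
Move 11: B@(3,3) -> caps B=2 W=0

Answer: W.B.
.B.B
B.B.
W.WB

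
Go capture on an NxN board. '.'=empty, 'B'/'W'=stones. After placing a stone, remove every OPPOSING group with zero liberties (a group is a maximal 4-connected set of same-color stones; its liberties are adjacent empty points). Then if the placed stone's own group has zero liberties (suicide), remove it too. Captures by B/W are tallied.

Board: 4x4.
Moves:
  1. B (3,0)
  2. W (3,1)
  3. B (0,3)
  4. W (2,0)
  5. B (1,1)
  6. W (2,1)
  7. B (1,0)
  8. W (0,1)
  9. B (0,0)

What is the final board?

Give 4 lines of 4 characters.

Answer: BW.B
BB..
WW..
.W..

Derivation:
Move 1: B@(3,0) -> caps B=0 W=0
Move 2: W@(3,1) -> caps B=0 W=0
Move 3: B@(0,3) -> caps B=0 W=0
Move 4: W@(2,0) -> caps B=0 W=1
Move 5: B@(1,1) -> caps B=0 W=1
Move 6: W@(2,1) -> caps B=0 W=1
Move 7: B@(1,0) -> caps B=0 W=1
Move 8: W@(0,1) -> caps B=0 W=1
Move 9: B@(0,0) -> caps B=0 W=1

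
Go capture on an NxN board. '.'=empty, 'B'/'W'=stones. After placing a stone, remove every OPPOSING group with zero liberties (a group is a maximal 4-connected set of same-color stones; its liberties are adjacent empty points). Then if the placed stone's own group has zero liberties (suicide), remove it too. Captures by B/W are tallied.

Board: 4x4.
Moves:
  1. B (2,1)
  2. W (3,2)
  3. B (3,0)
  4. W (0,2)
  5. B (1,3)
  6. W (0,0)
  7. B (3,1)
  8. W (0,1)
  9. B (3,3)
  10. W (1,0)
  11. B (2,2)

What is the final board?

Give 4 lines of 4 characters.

Move 1: B@(2,1) -> caps B=0 W=0
Move 2: W@(3,2) -> caps B=0 W=0
Move 3: B@(3,0) -> caps B=0 W=0
Move 4: W@(0,2) -> caps B=0 W=0
Move 5: B@(1,3) -> caps B=0 W=0
Move 6: W@(0,0) -> caps B=0 W=0
Move 7: B@(3,1) -> caps B=0 W=0
Move 8: W@(0,1) -> caps B=0 W=0
Move 9: B@(3,3) -> caps B=0 W=0
Move 10: W@(1,0) -> caps B=0 W=0
Move 11: B@(2,2) -> caps B=1 W=0

Answer: WWW.
W..B
.BB.
BB.B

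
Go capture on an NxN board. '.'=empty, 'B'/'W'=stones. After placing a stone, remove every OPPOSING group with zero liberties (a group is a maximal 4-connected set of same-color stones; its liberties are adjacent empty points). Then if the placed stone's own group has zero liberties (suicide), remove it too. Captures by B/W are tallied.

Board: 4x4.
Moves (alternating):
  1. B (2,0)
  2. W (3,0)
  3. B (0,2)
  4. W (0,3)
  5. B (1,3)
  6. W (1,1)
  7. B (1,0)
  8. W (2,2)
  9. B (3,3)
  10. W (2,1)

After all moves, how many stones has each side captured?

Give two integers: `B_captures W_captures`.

Move 1: B@(2,0) -> caps B=0 W=0
Move 2: W@(3,0) -> caps B=0 W=0
Move 3: B@(0,2) -> caps B=0 W=0
Move 4: W@(0,3) -> caps B=0 W=0
Move 5: B@(1,3) -> caps B=1 W=0
Move 6: W@(1,1) -> caps B=1 W=0
Move 7: B@(1,0) -> caps B=1 W=0
Move 8: W@(2,2) -> caps B=1 W=0
Move 9: B@(3,3) -> caps B=1 W=0
Move 10: W@(2,1) -> caps B=1 W=0

Answer: 1 0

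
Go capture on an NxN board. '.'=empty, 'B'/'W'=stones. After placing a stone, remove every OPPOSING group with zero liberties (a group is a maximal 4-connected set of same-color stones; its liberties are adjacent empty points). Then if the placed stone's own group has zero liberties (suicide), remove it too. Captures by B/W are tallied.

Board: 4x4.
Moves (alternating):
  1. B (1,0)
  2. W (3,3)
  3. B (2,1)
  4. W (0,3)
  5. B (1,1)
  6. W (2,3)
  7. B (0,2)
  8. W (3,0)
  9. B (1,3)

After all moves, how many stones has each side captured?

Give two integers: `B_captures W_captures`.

Answer: 1 0

Derivation:
Move 1: B@(1,0) -> caps B=0 W=0
Move 2: W@(3,3) -> caps B=0 W=0
Move 3: B@(2,1) -> caps B=0 W=0
Move 4: W@(0,3) -> caps B=0 W=0
Move 5: B@(1,1) -> caps B=0 W=0
Move 6: W@(2,3) -> caps B=0 W=0
Move 7: B@(0,2) -> caps B=0 W=0
Move 8: W@(3,0) -> caps B=0 W=0
Move 9: B@(1,3) -> caps B=1 W=0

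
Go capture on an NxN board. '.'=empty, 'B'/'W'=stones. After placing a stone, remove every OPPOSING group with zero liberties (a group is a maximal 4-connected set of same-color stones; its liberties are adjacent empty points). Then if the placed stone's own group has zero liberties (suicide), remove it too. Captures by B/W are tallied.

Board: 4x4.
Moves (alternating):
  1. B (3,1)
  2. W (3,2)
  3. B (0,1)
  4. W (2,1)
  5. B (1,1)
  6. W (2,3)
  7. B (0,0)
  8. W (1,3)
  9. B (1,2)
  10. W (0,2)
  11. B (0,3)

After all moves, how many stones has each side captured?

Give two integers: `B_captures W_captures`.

Answer: 1 0

Derivation:
Move 1: B@(3,1) -> caps B=0 W=0
Move 2: W@(3,2) -> caps B=0 W=0
Move 3: B@(0,1) -> caps B=0 W=0
Move 4: W@(2,1) -> caps B=0 W=0
Move 5: B@(1,1) -> caps B=0 W=0
Move 6: W@(2,3) -> caps B=0 W=0
Move 7: B@(0,0) -> caps B=0 W=0
Move 8: W@(1,3) -> caps B=0 W=0
Move 9: B@(1,2) -> caps B=0 W=0
Move 10: W@(0,2) -> caps B=0 W=0
Move 11: B@(0,3) -> caps B=1 W=0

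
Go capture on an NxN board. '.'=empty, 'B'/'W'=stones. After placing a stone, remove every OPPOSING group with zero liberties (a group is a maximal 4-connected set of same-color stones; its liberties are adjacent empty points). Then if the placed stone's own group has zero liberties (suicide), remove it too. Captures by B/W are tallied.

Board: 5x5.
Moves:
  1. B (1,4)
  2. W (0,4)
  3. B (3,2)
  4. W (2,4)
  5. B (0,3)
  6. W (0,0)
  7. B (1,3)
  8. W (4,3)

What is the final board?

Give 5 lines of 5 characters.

Move 1: B@(1,4) -> caps B=0 W=0
Move 2: W@(0,4) -> caps B=0 W=0
Move 3: B@(3,2) -> caps B=0 W=0
Move 4: W@(2,4) -> caps B=0 W=0
Move 5: B@(0,3) -> caps B=1 W=0
Move 6: W@(0,0) -> caps B=1 W=0
Move 7: B@(1,3) -> caps B=1 W=0
Move 8: W@(4,3) -> caps B=1 W=0

Answer: W..B.
...BB
....W
..B..
...W.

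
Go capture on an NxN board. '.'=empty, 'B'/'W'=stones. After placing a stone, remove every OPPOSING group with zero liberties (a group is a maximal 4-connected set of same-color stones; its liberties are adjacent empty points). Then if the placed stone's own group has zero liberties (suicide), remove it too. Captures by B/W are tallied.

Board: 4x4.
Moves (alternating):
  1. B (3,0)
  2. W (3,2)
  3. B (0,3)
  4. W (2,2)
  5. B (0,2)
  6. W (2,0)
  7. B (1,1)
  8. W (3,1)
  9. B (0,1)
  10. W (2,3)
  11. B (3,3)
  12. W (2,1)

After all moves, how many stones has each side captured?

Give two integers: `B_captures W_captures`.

Answer: 0 1

Derivation:
Move 1: B@(3,0) -> caps B=0 W=0
Move 2: W@(3,2) -> caps B=0 W=0
Move 3: B@(0,3) -> caps B=0 W=0
Move 4: W@(2,2) -> caps B=0 W=0
Move 5: B@(0,2) -> caps B=0 W=0
Move 6: W@(2,0) -> caps B=0 W=0
Move 7: B@(1,1) -> caps B=0 W=0
Move 8: W@(3,1) -> caps B=0 W=1
Move 9: B@(0,1) -> caps B=0 W=1
Move 10: W@(2,3) -> caps B=0 W=1
Move 11: B@(3,3) -> caps B=0 W=1
Move 12: W@(2,1) -> caps B=0 W=1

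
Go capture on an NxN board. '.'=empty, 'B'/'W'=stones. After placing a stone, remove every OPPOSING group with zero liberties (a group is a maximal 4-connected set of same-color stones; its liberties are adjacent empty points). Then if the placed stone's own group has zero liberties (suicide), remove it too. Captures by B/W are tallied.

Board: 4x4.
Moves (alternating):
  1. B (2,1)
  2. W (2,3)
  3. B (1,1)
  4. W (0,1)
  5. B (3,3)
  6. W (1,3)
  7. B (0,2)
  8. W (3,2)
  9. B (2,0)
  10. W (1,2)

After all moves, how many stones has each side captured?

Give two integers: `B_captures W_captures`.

Answer: 0 1

Derivation:
Move 1: B@(2,1) -> caps B=0 W=0
Move 2: W@(2,3) -> caps B=0 W=0
Move 3: B@(1,1) -> caps B=0 W=0
Move 4: W@(0,1) -> caps B=0 W=0
Move 5: B@(3,3) -> caps B=0 W=0
Move 6: W@(1,3) -> caps B=0 W=0
Move 7: B@(0,2) -> caps B=0 W=0
Move 8: W@(3,2) -> caps B=0 W=1
Move 9: B@(2,0) -> caps B=0 W=1
Move 10: W@(1,2) -> caps B=0 W=1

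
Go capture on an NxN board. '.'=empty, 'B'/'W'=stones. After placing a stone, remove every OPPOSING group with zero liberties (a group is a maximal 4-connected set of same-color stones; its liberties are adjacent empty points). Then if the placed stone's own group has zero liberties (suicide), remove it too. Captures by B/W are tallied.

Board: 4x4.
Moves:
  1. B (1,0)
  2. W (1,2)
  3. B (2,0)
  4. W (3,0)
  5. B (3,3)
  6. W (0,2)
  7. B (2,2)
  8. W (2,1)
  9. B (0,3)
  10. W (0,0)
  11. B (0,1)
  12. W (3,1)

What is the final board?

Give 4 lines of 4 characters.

Answer: .BWB
B.W.
BWB.
WW.B

Derivation:
Move 1: B@(1,0) -> caps B=0 W=0
Move 2: W@(1,2) -> caps B=0 W=0
Move 3: B@(2,0) -> caps B=0 W=0
Move 4: W@(3,0) -> caps B=0 W=0
Move 5: B@(3,3) -> caps B=0 W=0
Move 6: W@(0,2) -> caps B=0 W=0
Move 7: B@(2,2) -> caps B=0 W=0
Move 8: W@(2,1) -> caps B=0 W=0
Move 9: B@(0,3) -> caps B=0 W=0
Move 10: W@(0,0) -> caps B=0 W=0
Move 11: B@(0,1) -> caps B=1 W=0
Move 12: W@(3,1) -> caps B=1 W=0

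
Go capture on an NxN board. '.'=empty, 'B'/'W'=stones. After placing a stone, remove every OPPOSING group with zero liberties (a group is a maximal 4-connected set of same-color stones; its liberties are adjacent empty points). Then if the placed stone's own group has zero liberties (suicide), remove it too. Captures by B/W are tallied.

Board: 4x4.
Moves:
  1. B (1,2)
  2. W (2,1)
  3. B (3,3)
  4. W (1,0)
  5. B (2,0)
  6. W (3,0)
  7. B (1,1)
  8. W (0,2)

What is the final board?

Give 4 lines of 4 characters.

Answer: ..W.
WBB.
.W..
W..B

Derivation:
Move 1: B@(1,2) -> caps B=0 W=0
Move 2: W@(2,1) -> caps B=0 W=0
Move 3: B@(3,3) -> caps B=0 W=0
Move 4: W@(1,0) -> caps B=0 W=0
Move 5: B@(2,0) -> caps B=0 W=0
Move 6: W@(3,0) -> caps B=0 W=1
Move 7: B@(1,1) -> caps B=0 W=1
Move 8: W@(0,2) -> caps B=0 W=1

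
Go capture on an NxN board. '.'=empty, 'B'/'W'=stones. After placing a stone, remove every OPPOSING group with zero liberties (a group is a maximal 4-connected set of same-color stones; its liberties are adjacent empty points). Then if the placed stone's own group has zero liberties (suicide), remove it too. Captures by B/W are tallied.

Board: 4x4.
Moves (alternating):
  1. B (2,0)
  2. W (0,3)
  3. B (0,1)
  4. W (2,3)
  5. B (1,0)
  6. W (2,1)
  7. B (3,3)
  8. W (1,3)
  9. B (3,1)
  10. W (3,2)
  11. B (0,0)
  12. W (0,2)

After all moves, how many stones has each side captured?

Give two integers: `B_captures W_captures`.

Move 1: B@(2,0) -> caps B=0 W=0
Move 2: W@(0,3) -> caps B=0 W=0
Move 3: B@(0,1) -> caps B=0 W=0
Move 4: W@(2,3) -> caps B=0 W=0
Move 5: B@(1,0) -> caps B=0 W=0
Move 6: W@(2,1) -> caps B=0 W=0
Move 7: B@(3,3) -> caps B=0 W=0
Move 8: W@(1,3) -> caps B=0 W=0
Move 9: B@(3,1) -> caps B=0 W=0
Move 10: W@(3,2) -> caps B=0 W=1
Move 11: B@(0,0) -> caps B=0 W=1
Move 12: W@(0,2) -> caps B=0 W=1

Answer: 0 1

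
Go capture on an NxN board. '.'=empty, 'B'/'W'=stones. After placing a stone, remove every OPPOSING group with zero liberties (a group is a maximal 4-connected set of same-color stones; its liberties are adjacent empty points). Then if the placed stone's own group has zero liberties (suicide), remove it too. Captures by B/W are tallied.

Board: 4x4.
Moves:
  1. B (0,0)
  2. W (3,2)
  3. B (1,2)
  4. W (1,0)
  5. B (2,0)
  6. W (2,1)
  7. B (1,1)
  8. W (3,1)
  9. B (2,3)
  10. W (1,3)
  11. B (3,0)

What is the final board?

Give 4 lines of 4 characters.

Move 1: B@(0,0) -> caps B=0 W=0
Move 2: W@(3,2) -> caps B=0 W=0
Move 3: B@(1,2) -> caps B=0 W=0
Move 4: W@(1,0) -> caps B=0 W=0
Move 5: B@(2,0) -> caps B=0 W=0
Move 6: W@(2,1) -> caps B=0 W=0
Move 7: B@(1,1) -> caps B=1 W=0
Move 8: W@(3,1) -> caps B=1 W=0
Move 9: B@(2,3) -> caps B=1 W=0
Move 10: W@(1,3) -> caps B=1 W=0
Move 11: B@(3,0) -> caps B=1 W=0

Answer: B...
.BBW
BW.B
BWW.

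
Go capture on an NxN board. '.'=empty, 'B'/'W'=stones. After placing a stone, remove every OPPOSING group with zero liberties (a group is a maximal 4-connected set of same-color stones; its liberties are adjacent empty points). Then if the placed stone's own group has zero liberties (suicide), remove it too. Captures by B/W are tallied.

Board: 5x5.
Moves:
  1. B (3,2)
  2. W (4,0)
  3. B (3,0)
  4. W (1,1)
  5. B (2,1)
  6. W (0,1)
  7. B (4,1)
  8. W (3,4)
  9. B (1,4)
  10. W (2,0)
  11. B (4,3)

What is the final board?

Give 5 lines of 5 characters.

Answer: .W...
.W..B
WB...
B.B.W
.B.B.

Derivation:
Move 1: B@(3,2) -> caps B=0 W=0
Move 2: W@(4,0) -> caps B=0 W=0
Move 3: B@(3,0) -> caps B=0 W=0
Move 4: W@(1,1) -> caps B=0 W=0
Move 5: B@(2,1) -> caps B=0 W=0
Move 6: W@(0,1) -> caps B=0 W=0
Move 7: B@(4,1) -> caps B=1 W=0
Move 8: W@(3,4) -> caps B=1 W=0
Move 9: B@(1,4) -> caps B=1 W=0
Move 10: W@(2,0) -> caps B=1 W=0
Move 11: B@(4,3) -> caps B=1 W=0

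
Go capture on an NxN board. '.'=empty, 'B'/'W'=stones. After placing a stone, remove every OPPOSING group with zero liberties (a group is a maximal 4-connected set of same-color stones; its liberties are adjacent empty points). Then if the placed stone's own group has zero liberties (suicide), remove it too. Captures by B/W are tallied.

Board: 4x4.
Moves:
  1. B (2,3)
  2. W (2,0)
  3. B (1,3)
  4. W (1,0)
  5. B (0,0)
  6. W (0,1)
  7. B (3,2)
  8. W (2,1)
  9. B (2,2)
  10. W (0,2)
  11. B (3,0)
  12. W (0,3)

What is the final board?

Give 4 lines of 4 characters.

Answer: .WWW
W..B
WWBB
B.B.

Derivation:
Move 1: B@(2,3) -> caps B=0 W=0
Move 2: W@(2,0) -> caps B=0 W=0
Move 3: B@(1,3) -> caps B=0 W=0
Move 4: W@(1,0) -> caps B=0 W=0
Move 5: B@(0,0) -> caps B=0 W=0
Move 6: W@(0,1) -> caps B=0 W=1
Move 7: B@(3,2) -> caps B=0 W=1
Move 8: W@(2,1) -> caps B=0 W=1
Move 9: B@(2,2) -> caps B=0 W=1
Move 10: W@(0,2) -> caps B=0 W=1
Move 11: B@(3,0) -> caps B=0 W=1
Move 12: W@(0,3) -> caps B=0 W=1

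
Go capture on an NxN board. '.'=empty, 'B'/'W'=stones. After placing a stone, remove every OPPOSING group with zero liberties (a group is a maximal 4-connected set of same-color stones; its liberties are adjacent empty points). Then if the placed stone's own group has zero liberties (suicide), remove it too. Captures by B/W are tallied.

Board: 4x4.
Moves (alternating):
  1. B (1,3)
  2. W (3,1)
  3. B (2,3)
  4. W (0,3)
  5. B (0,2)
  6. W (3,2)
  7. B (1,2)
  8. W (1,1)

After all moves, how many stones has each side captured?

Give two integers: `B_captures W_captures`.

Answer: 1 0

Derivation:
Move 1: B@(1,3) -> caps B=0 W=0
Move 2: W@(3,1) -> caps B=0 W=0
Move 3: B@(2,3) -> caps B=0 W=0
Move 4: W@(0,3) -> caps B=0 W=0
Move 5: B@(0,2) -> caps B=1 W=0
Move 6: W@(3,2) -> caps B=1 W=0
Move 7: B@(1,2) -> caps B=1 W=0
Move 8: W@(1,1) -> caps B=1 W=0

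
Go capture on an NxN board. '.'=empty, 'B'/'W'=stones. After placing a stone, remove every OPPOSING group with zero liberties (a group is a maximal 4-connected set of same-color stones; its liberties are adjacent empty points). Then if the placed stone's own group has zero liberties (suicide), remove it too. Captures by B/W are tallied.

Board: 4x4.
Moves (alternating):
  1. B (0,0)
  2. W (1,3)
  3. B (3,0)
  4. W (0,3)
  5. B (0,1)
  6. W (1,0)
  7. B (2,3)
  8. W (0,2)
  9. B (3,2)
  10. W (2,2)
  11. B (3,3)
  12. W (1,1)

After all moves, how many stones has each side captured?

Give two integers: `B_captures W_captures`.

Move 1: B@(0,0) -> caps B=0 W=0
Move 2: W@(1,3) -> caps B=0 W=0
Move 3: B@(3,0) -> caps B=0 W=0
Move 4: W@(0,3) -> caps B=0 W=0
Move 5: B@(0,1) -> caps B=0 W=0
Move 6: W@(1,0) -> caps B=0 W=0
Move 7: B@(2,3) -> caps B=0 W=0
Move 8: W@(0,2) -> caps B=0 W=0
Move 9: B@(3,2) -> caps B=0 W=0
Move 10: W@(2,2) -> caps B=0 W=0
Move 11: B@(3,3) -> caps B=0 W=0
Move 12: W@(1,1) -> caps B=0 W=2

Answer: 0 2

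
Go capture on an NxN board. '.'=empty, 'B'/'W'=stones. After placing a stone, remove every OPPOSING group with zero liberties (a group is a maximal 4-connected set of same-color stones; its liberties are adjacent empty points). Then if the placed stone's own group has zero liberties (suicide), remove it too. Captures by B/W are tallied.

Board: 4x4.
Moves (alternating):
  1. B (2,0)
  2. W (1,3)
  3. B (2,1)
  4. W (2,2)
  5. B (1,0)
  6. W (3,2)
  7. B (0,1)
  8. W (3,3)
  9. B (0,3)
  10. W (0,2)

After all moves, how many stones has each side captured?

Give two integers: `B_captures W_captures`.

Move 1: B@(2,0) -> caps B=0 W=0
Move 2: W@(1,3) -> caps B=0 W=0
Move 3: B@(2,1) -> caps B=0 W=0
Move 4: W@(2,2) -> caps B=0 W=0
Move 5: B@(1,0) -> caps B=0 W=0
Move 6: W@(3,2) -> caps B=0 W=0
Move 7: B@(0,1) -> caps B=0 W=0
Move 8: W@(3,3) -> caps B=0 W=0
Move 9: B@(0,3) -> caps B=0 W=0
Move 10: W@(0,2) -> caps B=0 W=1

Answer: 0 1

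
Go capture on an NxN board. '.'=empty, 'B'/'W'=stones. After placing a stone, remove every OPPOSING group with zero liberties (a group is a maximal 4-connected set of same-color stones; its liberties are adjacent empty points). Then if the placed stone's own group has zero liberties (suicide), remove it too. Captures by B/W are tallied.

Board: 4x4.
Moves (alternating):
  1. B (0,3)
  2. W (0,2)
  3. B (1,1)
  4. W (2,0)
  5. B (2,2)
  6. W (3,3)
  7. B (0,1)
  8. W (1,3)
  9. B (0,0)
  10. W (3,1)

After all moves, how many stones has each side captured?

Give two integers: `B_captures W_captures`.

Answer: 0 1

Derivation:
Move 1: B@(0,3) -> caps B=0 W=0
Move 2: W@(0,2) -> caps B=0 W=0
Move 3: B@(1,1) -> caps B=0 W=0
Move 4: W@(2,0) -> caps B=0 W=0
Move 5: B@(2,2) -> caps B=0 W=0
Move 6: W@(3,3) -> caps B=0 W=0
Move 7: B@(0,1) -> caps B=0 W=0
Move 8: W@(1,3) -> caps B=0 W=1
Move 9: B@(0,0) -> caps B=0 W=1
Move 10: W@(3,1) -> caps B=0 W=1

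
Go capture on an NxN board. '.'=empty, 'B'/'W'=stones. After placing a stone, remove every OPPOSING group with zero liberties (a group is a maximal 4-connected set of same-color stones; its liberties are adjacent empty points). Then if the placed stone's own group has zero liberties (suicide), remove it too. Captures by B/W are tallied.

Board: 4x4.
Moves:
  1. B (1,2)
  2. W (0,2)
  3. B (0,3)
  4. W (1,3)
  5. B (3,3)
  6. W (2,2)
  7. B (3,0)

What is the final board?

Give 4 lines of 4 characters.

Answer: ..W.
..BW
..W.
B..B

Derivation:
Move 1: B@(1,2) -> caps B=0 W=0
Move 2: W@(0,2) -> caps B=0 W=0
Move 3: B@(0,3) -> caps B=0 W=0
Move 4: W@(1,3) -> caps B=0 W=1
Move 5: B@(3,3) -> caps B=0 W=1
Move 6: W@(2,2) -> caps B=0 W=1
Move 7: B@(3,0) -> caps B=0 W=1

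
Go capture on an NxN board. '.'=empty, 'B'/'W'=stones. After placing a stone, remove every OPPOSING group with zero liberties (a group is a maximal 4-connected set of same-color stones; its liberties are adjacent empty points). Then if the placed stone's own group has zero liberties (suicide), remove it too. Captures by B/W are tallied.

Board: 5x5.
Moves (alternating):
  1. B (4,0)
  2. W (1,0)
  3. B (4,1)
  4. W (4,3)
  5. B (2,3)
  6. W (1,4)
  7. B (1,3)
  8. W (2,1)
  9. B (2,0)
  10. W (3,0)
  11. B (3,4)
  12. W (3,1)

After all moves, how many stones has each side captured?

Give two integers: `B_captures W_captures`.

Answer: 0 1

Derivation:
Move 1: B@(4,0) -> caps B=0 W=0
Move 2: W@(1,0) -> caps B=0 W=0
Move 3: B@(4,1) -> caps B=0 W=0
Move 4: W@(4,3) -> caps B=0 W=0
Move 5: B@(2,3) -> caps B=0 W=0
Move 6: W@(1,4) -> caps B=0 W=0
Move 7: B@(1,3) -> caps B=0 W=0
Move 8: W@(2,1) -> caps B=0 W=0
Move 9: B@(2,0) -> caps B=0 W=0
Move 10: W@(3,0) -> caps B=0 W=1
Move 11: B@(3,4) -> caps B=0 W=1
Move 12: W@(3,1) -> caps B=0 W=1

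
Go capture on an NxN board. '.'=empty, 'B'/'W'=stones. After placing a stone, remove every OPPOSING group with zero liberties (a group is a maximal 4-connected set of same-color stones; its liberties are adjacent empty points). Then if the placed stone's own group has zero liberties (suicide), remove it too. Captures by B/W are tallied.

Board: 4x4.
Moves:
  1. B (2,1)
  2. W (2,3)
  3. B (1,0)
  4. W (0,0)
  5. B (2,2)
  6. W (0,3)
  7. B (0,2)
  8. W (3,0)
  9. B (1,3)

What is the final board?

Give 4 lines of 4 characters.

Answer: W.B.
B..B
.BBW
W...

Derivation:
Move 1: B@(2,1) -> caps B=0 W=0
Move 2: W@(2,3) -> caps B=0 W=0
Move 3: B@(1,0) -> caps B=0 W=0
Move 4: W@(0,0) -> caps B=0 W=0
Move 5: B@(2,2) -> caps B=0 W=0
Move 6: W@(0,3) -> caps B=0 W=0
Move 7: B@(0,2) -> caps B=0 W=0
Move 8: W@(3,0) -> caps B=0 W=0
Move 9: B@(1,3) -> caps B=1 W=0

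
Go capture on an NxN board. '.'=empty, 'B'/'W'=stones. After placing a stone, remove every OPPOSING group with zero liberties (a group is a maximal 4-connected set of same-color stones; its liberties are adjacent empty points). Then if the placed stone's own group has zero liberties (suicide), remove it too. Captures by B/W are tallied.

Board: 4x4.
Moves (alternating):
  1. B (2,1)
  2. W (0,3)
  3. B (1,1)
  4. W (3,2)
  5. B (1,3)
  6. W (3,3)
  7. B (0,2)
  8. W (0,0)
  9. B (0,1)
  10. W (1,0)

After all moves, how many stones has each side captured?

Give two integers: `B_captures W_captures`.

Move 1: B@(2,1) -> caps B=0 W=0
Move 2: W@(0,3) -> caps B=0 W=0
Move 3: B@(1,1) -> caps B=0 W=0
Move 4: W@(3,2) -> caps B=0 W=0
Move 5: B@(1,3) -> caps B=0 W=0
Move 6: W@(3,3) -> caps B=0 W=0
Move 7: B@(0,2) -> caps B=1 W=0
Move 8: W@(0,0) -> caps B=1 W=0
Move 9: B@(0,1) -> caps B=1 W=0
Move 10: W@(1,0) -> caps B=1 W=0

Answer: 1 0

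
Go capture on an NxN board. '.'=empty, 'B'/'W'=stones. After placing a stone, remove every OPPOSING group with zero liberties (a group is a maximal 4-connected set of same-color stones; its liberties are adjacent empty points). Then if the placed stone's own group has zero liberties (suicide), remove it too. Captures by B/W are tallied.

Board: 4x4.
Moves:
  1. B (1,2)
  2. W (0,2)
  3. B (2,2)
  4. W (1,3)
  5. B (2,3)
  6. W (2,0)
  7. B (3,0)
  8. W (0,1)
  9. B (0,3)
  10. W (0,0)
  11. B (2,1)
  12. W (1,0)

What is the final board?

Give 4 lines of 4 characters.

Answer: WWWB
W.B.
WBBB
B...

Derivation:
Move 1: B@(1,2) -> caps B=0 W=0
Move 2: W@(0,2) -> caps B=0 W=0
Move 3: B@(2,2) -> caps B=0 W=0
Move 4: W@(1,3) -> caps B=0 W=0
Move 5: B@(2,3) -> caps B=0 W=0
Move 6: W@(2,0) -> caps B=0 W=0
Move 7: B@(3,0) -> caps B=0 W=0
Move 8: W@(0,1) -> caps B=0 W=0
Move 9: B@(0,3) -> caps B=1 W=0
Move 10: W@(0,0) -> caps B=1 W=0
Move 11: B@(2,1) -> caps B=1 W=0
Move 12: W@(1,0) -> caps B=1 W=0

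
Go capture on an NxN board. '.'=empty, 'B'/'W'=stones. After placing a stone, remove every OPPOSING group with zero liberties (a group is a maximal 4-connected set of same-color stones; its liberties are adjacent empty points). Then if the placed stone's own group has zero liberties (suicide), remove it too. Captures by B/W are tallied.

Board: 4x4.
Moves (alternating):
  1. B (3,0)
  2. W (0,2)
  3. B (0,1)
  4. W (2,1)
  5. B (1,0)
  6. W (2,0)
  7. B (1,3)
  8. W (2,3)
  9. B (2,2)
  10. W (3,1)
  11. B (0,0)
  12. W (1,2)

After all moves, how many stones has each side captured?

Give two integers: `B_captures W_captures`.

Answer: 0 1

Derivation:
Move 1: B@(3,0) -> caps B=0 W=0
Move 2: W@(0,2) -> caps B=0 W=0
Move 3: B@(0,1) -> caps B=0 W=0
Move 4: W@(2,1) -> caps B=0 W=0
Move 5: B@(1,0) -> caps B=0 W=0
Move 6: W@(2,0) -> caps B=0 W=0
Move 7: B@(1,3) -> caps B=0 W=0
Move 8: W@(2,3) -> caps B=0 W=0
Move 9: B@(2,2) -> caps B=0 W=0
Move 10: W@(3,1) -> caps B=0 W=1
Move 11: B@(0,0) -> caps B=0 W=1
Move 12: W@(1,2) -> caps B=0 W=1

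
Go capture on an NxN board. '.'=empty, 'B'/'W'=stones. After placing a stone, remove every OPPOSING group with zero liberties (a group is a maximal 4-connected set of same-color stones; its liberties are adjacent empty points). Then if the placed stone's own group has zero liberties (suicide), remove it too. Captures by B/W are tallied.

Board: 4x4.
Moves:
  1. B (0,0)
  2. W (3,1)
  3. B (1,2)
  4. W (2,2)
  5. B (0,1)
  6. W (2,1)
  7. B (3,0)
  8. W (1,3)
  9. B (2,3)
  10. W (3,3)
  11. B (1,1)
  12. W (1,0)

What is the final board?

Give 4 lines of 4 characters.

Move 1: B@(0,0) -> caps B=0 W=0
Move 2: W@(3,1) -> caps B=0 W=0
Move 3: B@(1,2) -> caps B=0 W=0
Move 4: W@(2,2) -> caps B=0 W=0
Move 5: B@(0,1) -> caps B=0 W=0
Move 6: W@(2,1) -> caps B=0 W=0
Move 7: B@(3,0) -> caps B=0 W=0
Move 8: W@(1,3) -> caps B=0 W=0
Move 9: B@(2,3) -> caps B=0 W=0
Move 10: W@(3,3) -> caps B=0 W=1
Move 11: B@(1,1) -> caps B=0 W=1
Move 12: W@(1,0) -> caps B=0 W=1

Answer: BB..
WBBW
.WW.
BW.W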